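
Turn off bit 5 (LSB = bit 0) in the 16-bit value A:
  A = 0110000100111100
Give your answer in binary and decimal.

Mask = ~(1 << 5) = 1111111111011111
Bit 5 of A is 1, so AND-ing with the mask clears it to 0.
  0110000100111100
& 1111111111011111
------------------
  0110000100011100

Answer: 0110000100011100 (24860)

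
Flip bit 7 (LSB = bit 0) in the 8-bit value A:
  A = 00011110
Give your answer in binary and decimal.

Mask = 1 << 7 = 10000000
Bit 7 of A is 0; XOR with the mask flips it to 1.
  00011110
^ 10000000
----------
  10011110

Answer: 10011110 (158)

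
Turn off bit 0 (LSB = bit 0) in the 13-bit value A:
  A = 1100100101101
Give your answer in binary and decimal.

Mask = ~(1 << 0) = 1111111111110
Bit 0 of A is 1, so AND-ing with the mask clears it to 0.
  1100100101101
& 1111111111110
---------------
  1100100101100

Answer: 1100100101100 (6444)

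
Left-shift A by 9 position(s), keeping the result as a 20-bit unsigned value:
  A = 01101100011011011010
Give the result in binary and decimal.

Shift left by 9: drop the top 9 bit(s), append 9 zero(s) on the right.
  01101100011011011010  ->  discard [011011000], keep [11011011010], append 000000000
= 11011011010000000000

Answer: 11011011010000000000 (898048)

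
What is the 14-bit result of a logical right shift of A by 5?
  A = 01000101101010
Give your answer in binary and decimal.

Logical shift right by 5: drop the bottom 5 bit(s), prepend 5 zero(s) on the left.
  01000101101010  ->  keep [010001011], discard [01010], prepend 00000
= 00000010001011

Answer: 00000010001011 (139)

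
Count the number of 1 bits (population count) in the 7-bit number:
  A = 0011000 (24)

0011000
1-bits at positions (from bit 0 = LSB): 3, 4
Count = 2

Answer: 2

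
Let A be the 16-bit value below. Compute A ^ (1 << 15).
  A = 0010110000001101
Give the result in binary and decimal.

Mask = 1 << 15 = 1000000000000000
Bit 15 of A is 0; XOR with the mask flips it to 1.
  0010110000001101
^ 1000000000000000
------------------
  1010110000001101

Answer: 1010110000001101 (44045)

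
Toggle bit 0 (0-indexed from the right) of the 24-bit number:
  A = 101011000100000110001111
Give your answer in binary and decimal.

Mask = 1 << 0 = 000000000000000000000001
Bit 0 of A is 1; XOR with the mask flips it to 0.
  101011000100000110001111
^ 000000000000000000000001
--------------------------
  101011000100000110001110

Answer: 101011000100000110001110 (11288974)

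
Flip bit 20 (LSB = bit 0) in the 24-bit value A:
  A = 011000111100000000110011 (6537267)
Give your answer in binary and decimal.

Mask = 1 << 20 = 000100000000000000000000
Bit 20 of A is 0; XOR with the mask flips it to 1.
  011000111100000000110011
^ 000100000000000000000000
--------------------------
  011100111100000000110011

Answer: 011100111100000000110011 (7585843)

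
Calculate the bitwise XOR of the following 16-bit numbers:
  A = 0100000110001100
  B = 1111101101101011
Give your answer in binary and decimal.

Apply ^ to each column (1 where bits differ):
  0100000110001100
^ 1111101101101011
------------------
  1011101011100111

Answer: 1011101011100111 (47847)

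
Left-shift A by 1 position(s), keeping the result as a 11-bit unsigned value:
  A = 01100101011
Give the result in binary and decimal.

Shift left by 1: drop the top 1 bit(s), append 1 zero(s) on the right.
  01100101011  ->  discard [0], keep [1100101011], append 0
= 11001010110

Answer: 11001010110 (1622)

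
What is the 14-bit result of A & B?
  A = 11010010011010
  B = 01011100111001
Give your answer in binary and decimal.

Apply & to each column (1 only where both bits are 1):
  11010010011010
& 01011100111001
----------------
  01010000011000

Answer: 01010000011000 (5144)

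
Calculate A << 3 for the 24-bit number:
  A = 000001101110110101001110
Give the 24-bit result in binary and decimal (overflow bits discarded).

Shift left by 3: drop the top 3 bit(s), append 3 zero(s) on the right.
  000001101110110101001110  ->  discard [000], keep [001101110110101001110], append 000
= 001101110110101001110000

Answer: 001101110110101001110000 (3631728)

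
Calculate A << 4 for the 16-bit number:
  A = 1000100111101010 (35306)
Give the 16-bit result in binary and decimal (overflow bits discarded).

Shift left by 4: drop the top 4 bit(s), append 4 zero(s) on the right.
  1000100111101010  ->  discard [1000], keep [100111101010], append 0000
= 1001111010100000

Answer: 1001111010100000 (40608)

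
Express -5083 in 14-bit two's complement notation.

1. Binary of +5083:  01001111011011
2. Invert bits:     10110000100100
3. Add 1:           10110000100101

Answer: 10110000100101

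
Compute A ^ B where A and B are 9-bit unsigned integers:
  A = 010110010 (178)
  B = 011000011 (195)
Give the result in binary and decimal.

Apply ^ to each column (1 where bits differ):
  010110010
^ 011000011
-----------
  001110001

Answer: 001110001 (113)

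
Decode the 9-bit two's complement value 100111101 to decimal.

MSB is 1, so the value is negative. Find the magnitude:
1. Invert bits:  011000010
2. Add 1:        011000011  = 195
3. Apply sign:   -195

Answer: -195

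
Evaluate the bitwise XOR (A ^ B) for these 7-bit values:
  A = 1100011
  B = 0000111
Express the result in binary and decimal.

Apply ^ to each column (1 where bits differ):
  1100011
^ 0000111
---------
  1100100

Answer: 1100100 (100)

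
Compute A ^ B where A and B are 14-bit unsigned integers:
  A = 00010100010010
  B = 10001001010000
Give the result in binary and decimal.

Apply ^ to each column (1 where bits differ):
  00010100010010
^ 10001001010000
----------------
  10011101000010

Answer: 10011101000010 (10050)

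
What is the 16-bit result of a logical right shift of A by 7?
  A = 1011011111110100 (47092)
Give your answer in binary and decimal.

Logical shift right by 7: drop the bottom 7 bit(s), prepend 7 zero(s) on the left.
  1011011111110100  ->  keep [101101111], discard [1110100], prepend 0000000
= 0000000101101111

Answer: 0000000101101111 (367)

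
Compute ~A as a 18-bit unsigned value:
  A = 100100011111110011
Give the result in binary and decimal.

Flip each bit (0->1, 1->0):
  100100011111110011
  011011100000001100

Answer: 011011100000001100 (112652)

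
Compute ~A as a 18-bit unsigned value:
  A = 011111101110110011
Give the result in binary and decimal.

Flip each bit (0->1, 1->0):
  011111101110110011
  100000010001001100

Answer: 100000010001001100 (132172)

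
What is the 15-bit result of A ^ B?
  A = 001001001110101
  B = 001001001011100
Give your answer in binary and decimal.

Apply ^ to each column (1 where bits differ):
  001001001110101
^ 001001001011100
-----------------
  000000000101001

Answer: 000000000101001 (41)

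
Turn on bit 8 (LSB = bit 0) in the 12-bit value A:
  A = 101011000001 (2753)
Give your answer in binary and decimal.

Mask = 1 << 8 = 000100000000
Bit 8 of A is 0, so OR-ing with the mask flips it to 1.
  101011000001
| 000100000000
--------------
  101111000001

Answer: 101111000001 (3009)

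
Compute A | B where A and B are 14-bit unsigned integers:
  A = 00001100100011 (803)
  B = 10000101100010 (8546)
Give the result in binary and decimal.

Apply | to each column (1 where either bit is 1):
  00001100100011
| 10000101100010
----------------
  10001101100011

Answer: 10001101100011 (9059)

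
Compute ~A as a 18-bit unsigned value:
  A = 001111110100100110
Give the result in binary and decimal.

Flip each bit (0->1, 1->0):
  001111110100100110
  110000001011011001

Answer: 110000001011011001 (197337)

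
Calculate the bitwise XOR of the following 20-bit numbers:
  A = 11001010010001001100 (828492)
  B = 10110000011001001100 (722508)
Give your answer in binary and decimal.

Apply ^ to each column (1 where bits differ):
  11001010010001001100
^ 10110000011001001100
----------------------
  01111010001000000000

Answer: 01111010001000000000 (500224)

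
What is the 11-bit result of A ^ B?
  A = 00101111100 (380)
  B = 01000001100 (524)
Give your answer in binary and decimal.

Apply ^ to each column (1 where bits differ):
  00101111100
^ 01000001100
-------------
  01101110000

Answer: 01101110000 (880)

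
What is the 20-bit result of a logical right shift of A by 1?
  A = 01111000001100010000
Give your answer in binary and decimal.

Logical shift right by 1: drop the bottom 1 bit(s), prepend 1 zero(s) on the left.
  01111000001100010000  ->  keep [0111100000110001000], discard [0], prepend 0
= 00111100000110001000

Answer: 00111100000110001000 (246152)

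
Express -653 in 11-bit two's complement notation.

1. Binary of +653:  01010001101
2. Invert bits:     10101110010
3. Add 1:           10101110011

Answer: 10101110011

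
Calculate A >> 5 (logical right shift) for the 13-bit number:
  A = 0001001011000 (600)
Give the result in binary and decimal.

Logical shift right by 5: drop the bottom 5 bit(s), prepend 5 zero(s) on the left.
  0001001011000  ->  keep [00010010], discard [11000], prepend 00000
= 0000000010010

Answer: 0000000010010 (18)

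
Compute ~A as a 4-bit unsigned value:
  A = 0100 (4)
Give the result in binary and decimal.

Flip each bit (0->1, 1->0):
  0100
  1011

Answer: 1011 (11)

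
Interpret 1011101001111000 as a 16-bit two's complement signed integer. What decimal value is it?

MSB is 1, so the value is negative. Find the magnitude:
1. Invert bits:  0100010110000111
2. Add 1:        0100010110001000  = 17800
3. Apply sign:   -17800

Answer: -17800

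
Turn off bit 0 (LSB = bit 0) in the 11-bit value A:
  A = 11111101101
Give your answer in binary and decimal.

Mask = ~(1 << 0) = 11111111110
Bit 0 of A is 1, so AND-ing with the mask clears it to 0.
  11111101101
& 11111111110
-------------
  11111101100

Answer: 11111101100 (2028)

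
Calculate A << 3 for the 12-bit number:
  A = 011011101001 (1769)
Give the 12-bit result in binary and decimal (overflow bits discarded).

Shift left by 3: drop the top 3 bit(s), append 3 zero(s) on the right.
  011011101001  ->  discard [011], keep [011101001], append 000
= 011101001000

Answer: 011101001000 (1864)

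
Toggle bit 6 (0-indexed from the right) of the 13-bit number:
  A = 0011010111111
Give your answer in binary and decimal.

Mask = 1 << 6 = 0000001000000
Bit 6 of A is 0; XOR with the mask flips it to 1.
  0011010111111
^ 0000001000000
---------------
  0011011111111

Answer: 0011011111111 (1791)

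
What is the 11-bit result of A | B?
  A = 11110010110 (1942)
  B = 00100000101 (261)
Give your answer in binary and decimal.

Apply | to each column (1 where either bit is 1):
  11110010110
| 00100000101
-------------
  11110010111

Answer: 11110010111 (1943)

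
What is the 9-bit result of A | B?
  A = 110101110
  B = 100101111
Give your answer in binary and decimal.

Apply | to each column (1 where either bit is 1):
  110101110
| 100101111
-----------
  110101111

Answer: 110101111 (431)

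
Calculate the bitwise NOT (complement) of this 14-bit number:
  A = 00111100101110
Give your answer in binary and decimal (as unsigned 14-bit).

Flip each bit (0->1, 1->0):
  00111100101110
  11000011010001

Answer: 11000011010001 (12497)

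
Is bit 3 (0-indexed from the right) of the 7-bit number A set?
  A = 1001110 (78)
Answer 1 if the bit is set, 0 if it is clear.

Bit 3 is the 4th from the right.
  1001110
     ^
That bit is 1.

Answer: 1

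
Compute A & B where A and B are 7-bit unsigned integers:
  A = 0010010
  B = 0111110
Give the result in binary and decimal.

Apply & to each column (1 only where both bits are 1):
  0010010
& 0111110
---------
  0010010

Answer: 0010010 (18)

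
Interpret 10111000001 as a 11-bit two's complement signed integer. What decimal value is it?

MSB is 1, so the value is negative. Find the magnitude:
1. Invert bits:  01000111110
2. Add 1:        01000111111  = 575
3. Apply sign:   -575

Answer: -575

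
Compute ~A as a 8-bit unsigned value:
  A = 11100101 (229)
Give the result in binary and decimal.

Flip each bit (0->1, 1->0):
  11100101
  00011010

Answer: 00011010 (26)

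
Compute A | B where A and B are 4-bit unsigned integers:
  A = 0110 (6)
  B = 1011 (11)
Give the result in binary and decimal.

Apply | to each column (1 where either bit is 1):
  0110
| 1011
------
  1111

Answer: 1111 (15)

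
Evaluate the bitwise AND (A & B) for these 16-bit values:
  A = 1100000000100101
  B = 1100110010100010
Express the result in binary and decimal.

Apply & to each column (1 only where both bits are 1):
  1100000000100101
& 1100110010100010
------------------
  1100000000100000

Answer: 1100000000100000 (49184)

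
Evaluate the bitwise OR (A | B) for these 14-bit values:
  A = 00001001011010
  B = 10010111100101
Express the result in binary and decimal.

Apply | to each column (1 where either bit is 1):
  00001001011010
| 10010111100101
----------------
  10011111111111

Answer: 10011111111111 (10239)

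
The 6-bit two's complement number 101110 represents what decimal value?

MSB is 1, so the value is negative. Find the magnitude:
1. Invert bits:  010001
2. Add 1:        010010  = 18
3. Apply sign:   -18

Answer: -18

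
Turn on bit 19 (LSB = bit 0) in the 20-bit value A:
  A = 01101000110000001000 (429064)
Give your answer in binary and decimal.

Mask = 1 << 19 = 10000000000000000000
Bit 19 of A is 0, so OR-ing with the mask flips it to 1.
  01101000110000001000
| 10000000000000000000
----------------------
  11101000110000001000

Answer: 11101000110000001000 (953352)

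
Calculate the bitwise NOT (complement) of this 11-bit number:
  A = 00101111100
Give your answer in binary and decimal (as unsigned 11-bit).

Flip each bit (0->1, 1->0):
  00101111100
  11010000011

Answer: 11010000011 (1667)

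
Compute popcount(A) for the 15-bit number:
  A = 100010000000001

100010000000001
1-bits at positions (from bit 0 = LSB): 0, 10, 14
Count = 3

Answer: 3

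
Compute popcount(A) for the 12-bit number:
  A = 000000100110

000000100110
1-bits at positions (from bit 0 = LSB): 1, 2, 5
Count = 3

Answer: 3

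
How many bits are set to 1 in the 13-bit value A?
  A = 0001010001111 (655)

0001010001111
1-bits at positions (from bit 0 = LSB): 0, 1, 2, 3, 7, 9
Count = 6

Answer: 6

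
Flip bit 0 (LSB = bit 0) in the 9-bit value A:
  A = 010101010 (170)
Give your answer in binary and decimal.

Mask = 1 << 0 = 000000001
Bit 0 of A is 0; XOR with the mask flips it to 1.
  010101010
^ 000000001
-----------
  010101011

Answer: 010101011 (171)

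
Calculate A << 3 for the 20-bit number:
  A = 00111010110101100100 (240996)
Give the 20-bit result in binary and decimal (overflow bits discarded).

Shift left by 3: drop the top 3 bit(s), append 3 zero(s) on the right.
  00111010110101100100  ->  discard [001], keep [11010110101100100], append 000
= 11010110101100100000

Answer: 11010110101100100000 (879392)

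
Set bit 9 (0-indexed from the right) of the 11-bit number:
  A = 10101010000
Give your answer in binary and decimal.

Mask = 1 << 9 = 01000000000
Bit 9 of A is 0, so OR-ing with the mask flips it to 1.
  10101010000
| 01000000000
-------------
  11101010000

Answer: 11101010000 (1872)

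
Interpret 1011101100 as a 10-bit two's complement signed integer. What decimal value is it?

MSB is 1, so the value is negative. Find the magnitude:
1. Invert bits:  0100010011
2. Add 1:        0100010100  = 276
3. Apply sign:   -276

Answer: -276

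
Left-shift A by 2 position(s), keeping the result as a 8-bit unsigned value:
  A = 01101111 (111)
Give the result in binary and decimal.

Shift left by 2: drop the top 2 bit(s), append 2 zero(s) on the right.
  01101111  ->  discard [01], keep [101111], append 00
= 10111100

Answer: 10111100 (188)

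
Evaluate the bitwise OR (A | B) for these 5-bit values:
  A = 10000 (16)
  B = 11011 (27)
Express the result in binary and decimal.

Apply | to each column (1 where either bit is 1):
  10000
| 11011
-------
  11011

Answer: 11011 (27)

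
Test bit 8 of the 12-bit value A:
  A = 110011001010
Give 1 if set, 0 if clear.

Bit 8 is the 9th from the right.
  110011001010
     ^
That bit is 0.

Answer: 0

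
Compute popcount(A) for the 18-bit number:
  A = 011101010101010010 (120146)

011101010101010010
1-bits at positions (from bit 0 = LSB): 1, 4, 6, 8, 10, 12, 14, 15, 16
Count = 9

Answer: 9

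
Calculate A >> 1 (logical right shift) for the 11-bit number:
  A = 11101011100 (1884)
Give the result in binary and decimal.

Logical shift right by 1: drop the bottom 1 bit(s), prepend 1 zero(s) on the left.
  11101011100  ->  keep [1110101110], discard [0], prepend 0
= 01110101110

Answer: 01110101110 (942)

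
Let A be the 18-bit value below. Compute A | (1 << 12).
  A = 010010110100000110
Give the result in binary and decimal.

Mask = 1 << 12 = 000001000000000000
Bit 12 of A is 0, so OR-ing with the mask flips it to 1.
  010010110100000110
| 000001000000000000
--------------------
  010011110100000110

Answer: 010011110100000110 (81158)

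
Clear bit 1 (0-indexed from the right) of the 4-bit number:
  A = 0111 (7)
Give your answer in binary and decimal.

Mask = ~(1 << 1) = 1101
Bit 1 of A is 1, so AND-ing with the mask clears it to 0.
  0111
& 1101
------
  0101

Answer: 0101 (5)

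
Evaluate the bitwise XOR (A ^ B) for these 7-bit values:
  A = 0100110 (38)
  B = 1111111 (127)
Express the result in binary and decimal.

Apply ^ to each column (1 where bits differ):
  0100110
^ 1111111
---------
  1011001

Answer: 1011001 (89)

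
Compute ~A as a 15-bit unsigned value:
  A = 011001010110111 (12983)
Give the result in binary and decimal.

Flip each bit (0->1, 1->0):
  011001010110111
  100110101001000

Answer: 100110101001000 (19784)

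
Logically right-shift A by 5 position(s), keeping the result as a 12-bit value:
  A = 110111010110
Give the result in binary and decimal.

Logical shift right by 5: drop the bottom 5 bit(s), prepend 5 zero(s) on the left.
  110111010110  ->  keep [1101110], discard [10110], prepend 00000
= 000001101110

Answer: 000001101110 (110)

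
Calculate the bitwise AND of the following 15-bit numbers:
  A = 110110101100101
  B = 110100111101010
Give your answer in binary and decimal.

Apply & to each column (1 only where both bits are 1):
  110110101100101
& 110100111101010
-----------------
  110100101100000

Answer: 110100101100000 (26976)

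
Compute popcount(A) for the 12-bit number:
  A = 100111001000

100111001000
1-bits at positions (from bit 0 = LSB): 3, 6, 7, 8, 11
Count = 5

Answer: 5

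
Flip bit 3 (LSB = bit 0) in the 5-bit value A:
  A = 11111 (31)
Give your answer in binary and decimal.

Mask = 1 << 3 = 01000
Bit 3 of A is 1; XOR with the mask flips it to 0.
  11111
^ 01000
-------
  10111

Answer: 10111 (23)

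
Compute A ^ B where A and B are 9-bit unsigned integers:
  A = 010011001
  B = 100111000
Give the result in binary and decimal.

Apply ^ to each column (1 where bits differ):
  010011001
^ 100111000
-----------
  110100001

Answer: 110100001 (417)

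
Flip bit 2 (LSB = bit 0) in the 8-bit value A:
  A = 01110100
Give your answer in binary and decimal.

Mask = 1 << 2 = 00000100
Bit 2 of A is 1; XOR with the mask flips it to 0.
  01110100
^ 00000100
----------
  01110000

Answer: 01110000 (112)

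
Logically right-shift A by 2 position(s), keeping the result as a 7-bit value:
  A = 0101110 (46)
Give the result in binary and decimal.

Logical shift right by 2: drop the bottom 2 bit(s), prepend 2 zero(s) on the left.
  0101110  ->  keep [01011], discard [10], prepend 00
= 0001011

Answer: 0001011 (11)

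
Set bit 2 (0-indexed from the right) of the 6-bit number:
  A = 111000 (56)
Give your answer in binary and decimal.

Mask = 1 << 2 = 000100
Bit 2 of A is 0, so OR-ing with the mask flips it to 1.
  111000
| 000100
--------
  111100

Answer: 111100 (60)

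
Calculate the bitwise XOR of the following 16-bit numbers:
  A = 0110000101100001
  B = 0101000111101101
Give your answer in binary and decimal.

Apply ^ to each column (1 where bits differ):
  0110000101100001
^ 0101000111101101
------------------
  0011000010001100

Answer: 0011000010001100 (12428)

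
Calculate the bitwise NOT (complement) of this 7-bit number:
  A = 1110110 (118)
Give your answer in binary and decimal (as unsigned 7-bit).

Flip each bit (0->1, 1->0):
  1110110
  0001001

Answer: 0001001 (9)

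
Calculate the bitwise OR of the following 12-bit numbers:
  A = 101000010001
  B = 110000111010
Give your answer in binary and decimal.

Apply | to each column (1 where either bit is 1):
  101000010001
| 110000111010
--------------
  111000111011

Answer: 111000111011 (3643)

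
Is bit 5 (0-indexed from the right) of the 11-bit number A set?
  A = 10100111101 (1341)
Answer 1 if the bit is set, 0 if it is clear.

Bit 5 is the 6th from the right.
  10100111101
       ^
That bit is 1.

Answer: 1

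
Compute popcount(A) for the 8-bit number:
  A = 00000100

00000100
1-bits at positions (from bit 0 = LSB): 2
Count = 1

Answer: 1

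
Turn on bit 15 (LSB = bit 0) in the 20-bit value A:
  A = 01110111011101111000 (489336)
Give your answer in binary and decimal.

Mask = 1 << 15 = 00001000000000000000
Bit 15 of A is 0, so OR-ing with the mask flips it to 1.
  01110111011101111000
| 00001000000000000000
----------------------
  01111111011101111000

Answer: 01111111011101111000 (522104)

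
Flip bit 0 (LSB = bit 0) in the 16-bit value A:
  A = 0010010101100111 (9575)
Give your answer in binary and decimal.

Mask = 1 << 0 = 0000000000000001
Bit 0 of A is 1; XOR with the mask flips it to 0.
  0010010101100111
^ 0000000000000001
------------------
  0010010101100110

Answer: 0010010101100110 (9574)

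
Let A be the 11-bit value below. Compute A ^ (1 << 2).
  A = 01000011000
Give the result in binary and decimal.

Mask = 1 << 2 = 00000000100
Bit 2 of A is 0; XOR with the mask flips it to 1.
  01000011000
^ 00000000100
-------------
  01000011100

Answer: 01000011100 (540)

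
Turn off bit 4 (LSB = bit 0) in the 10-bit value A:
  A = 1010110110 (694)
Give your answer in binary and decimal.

Mask = ~(1 << 4) = 1111101111
Bit 4 of A is 1, so AND-ing with the mask clears it to 0.
  1010110110
& 1111101111
------------
  1010100110

Answer: 1010100110 (678)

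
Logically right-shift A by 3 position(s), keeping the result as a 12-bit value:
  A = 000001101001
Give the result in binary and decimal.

Logical shift right by 3: drop the bottom 3 bit(s), prepend 3 zero(s) on the left.
  000001101001  ->  keep [000001101], discard [001], prepend 000
= 000000001101

Answer: 000000001101 (13)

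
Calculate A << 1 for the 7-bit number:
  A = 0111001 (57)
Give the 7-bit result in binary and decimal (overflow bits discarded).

Shift left by 1: drop the top 1 bit(s), append 1 zero(s) on the right.
  0111001  ->  discard [0], keep [111001], append 0
= 1110010

Answer: 1110010 (114)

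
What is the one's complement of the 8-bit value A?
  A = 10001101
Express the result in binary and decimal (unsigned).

Flip each bit (0->1, 1->0):
  10001101
  01110010

Answer: 01110010 (114)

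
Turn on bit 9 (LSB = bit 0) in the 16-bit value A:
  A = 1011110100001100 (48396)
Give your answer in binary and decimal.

Mask = 1 << 9 = 0000001000000000
Bit 9 of A is 0, so OR-ing with the mask flips it to 1.
  1011110100001100
| 0000001000000000
------------------
  1011111100001100

Answer: 1011111100001100 (48908)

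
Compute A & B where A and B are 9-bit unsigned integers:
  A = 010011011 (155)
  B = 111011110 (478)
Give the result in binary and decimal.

Apply & to each column (1 only where both bits are 1):
  010011011
& 111011110
-----------
  010011010

Answer: 010011010 (154)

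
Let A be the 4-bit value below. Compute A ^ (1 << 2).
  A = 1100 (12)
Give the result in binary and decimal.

Mask = 1 << 2 = 0100
Bit 2 of A is 1; XOR with the mask flips it to 0.
  1100
^ 0100
------
  1000

Answer: 1000 (8)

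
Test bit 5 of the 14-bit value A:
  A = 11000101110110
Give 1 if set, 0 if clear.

Bit 5 is the 6th from the right.
  11000101110110
          ^
That bit is 1.

Answer: 1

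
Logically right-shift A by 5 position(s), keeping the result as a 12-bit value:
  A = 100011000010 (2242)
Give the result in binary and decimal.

Logical shift right by 5: drop the bottom 5 bit(s), prepend 5 zero(s) on the left.
  100011000010  ->  keep [1000110], discard [00010], prepend 00000
= 000001000110

Answer: 000001000110 (70)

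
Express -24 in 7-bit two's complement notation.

1. Binary of +24:  0011000
2. Invert bits:     1100111
3. Add 1:           1101000

Answer: 1101000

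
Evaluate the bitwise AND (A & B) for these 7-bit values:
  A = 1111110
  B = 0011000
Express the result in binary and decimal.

Apply & to each column (1 only where both bits are 1):
  1111110
& 0011000
---------
  0011000

Answer: 0011000 (24)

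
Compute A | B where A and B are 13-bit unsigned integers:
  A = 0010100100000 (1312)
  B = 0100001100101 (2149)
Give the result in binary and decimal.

Apply | to each column (1 where either bit is 1):
  0010100100000
| 0100001100101
---------------
  0110101100101

Answer: 0110101100101 (3429)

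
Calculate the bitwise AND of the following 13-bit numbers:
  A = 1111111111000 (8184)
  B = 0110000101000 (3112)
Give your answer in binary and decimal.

Apply & to each column (1 only where both bits are 1):
  1111111111000
& 0110000101000
---------------
  0110000101000

Answer: 0110000101000 (3112)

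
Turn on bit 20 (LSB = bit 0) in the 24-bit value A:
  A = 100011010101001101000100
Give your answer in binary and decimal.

Mask = 1 << 20 = 000100000000000000000000
Bit 20 of A is 0, so OR-ing with the mask flips it to 1.
  100011010101001101000100
| 000100000000000000000000
--------------------------
  100111010101001101000100

Answer: 100111010101001101000100 (10310468)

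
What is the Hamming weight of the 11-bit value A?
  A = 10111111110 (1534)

10111111110
1-bits at positions (from bit 0 = LSB): 1, 2, 3, 4, 5, 6, 7, 8, 10
Count = 9

Answer: 9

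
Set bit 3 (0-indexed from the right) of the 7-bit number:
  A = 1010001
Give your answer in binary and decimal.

Mask = 1 << 3 = 0001000
Bit 3 of A is 0, so OR-ing with the mask flips it to 1.
  1010001
| 0001000
---------
  1011001

Answer: 1011001 (89)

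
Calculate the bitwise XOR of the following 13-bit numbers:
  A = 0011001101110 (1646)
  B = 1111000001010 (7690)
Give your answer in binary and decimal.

Apply ^ to each column (1 where bits differ):
  0011001101110
^ 1111000001010
---------------
  1100001100100

Answer: 1100001100100 (6244)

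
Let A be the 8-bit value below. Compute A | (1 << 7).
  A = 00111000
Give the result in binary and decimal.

Mask = 1 << 7 = 10000000
Bit 7 of A is 0, so OR-ing with the mask flips it to 1.
  00111000
| 10000000
----------
  10111000

Answer: 10111000 (184)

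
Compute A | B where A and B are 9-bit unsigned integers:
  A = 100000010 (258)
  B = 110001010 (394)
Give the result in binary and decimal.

Apply | to each column (1 where either bit is 1):
  100000010
| 110001010
-----------
  110001010

Answer: 110001010 (394)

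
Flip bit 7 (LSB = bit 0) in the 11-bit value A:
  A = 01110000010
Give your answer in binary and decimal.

Mask = 1 << 7 = 00010000000
Bit 7 of A is 1; XOR with the mask flips it to 0.
  01110000010
^ 00010000000
-------------
  01100000010

Answer: 01100000010 (770)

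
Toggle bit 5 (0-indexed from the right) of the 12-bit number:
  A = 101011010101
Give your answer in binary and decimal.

Mask = 1 << 5 = 000000100000
Bit 5 of A is 0; XOR with the mask flips it to 1.
  101011010101
^ 000000100000
--------------
  101011110101

Answer: 101011110101 (2805)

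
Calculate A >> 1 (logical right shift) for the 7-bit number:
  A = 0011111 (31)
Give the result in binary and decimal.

Logical shift right by 1: drop the bottom 1 bit(s), prepend 1 zero(s) on the left.
  0011111  ->  keep [001111], discard [1], prepend 0
= 0001111

Answer: 0001111 (15)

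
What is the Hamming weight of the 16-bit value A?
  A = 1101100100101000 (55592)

1101100100101000
1-bits at positions (from bit 0 = LSB): 3, 5, 8, 11, 12, 14, 15
Count = 7

Answer: 7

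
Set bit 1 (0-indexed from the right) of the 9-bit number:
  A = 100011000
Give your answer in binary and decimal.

Mask = 1 << 1 = 000000010
Bit 1 of A is 0, so OR-ing with the mask flips it to 1.
  100011000
| 000000010
-----------
  100011010

Answer: 100011010 (282)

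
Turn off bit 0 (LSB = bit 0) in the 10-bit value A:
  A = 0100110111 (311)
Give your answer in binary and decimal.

Mask = ~(1 << 0) = 1111111110
Bit 0 of A is 1, so AND-ing with the mask clears it to 0.
  0100110111
& 1111111110
------------
  0100110110

Answer: 0100110110 (310)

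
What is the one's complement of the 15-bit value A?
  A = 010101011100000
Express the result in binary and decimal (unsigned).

Flip each bit (0->1, 1->0):
  010101011100000
  101010100011111

Answer: 101010100011111 (21791)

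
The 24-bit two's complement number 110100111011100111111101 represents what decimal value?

MSB is 1, so the value is negative. Find the magnitude:
1. Invert bits:  001011000100011000000010
2. Add 1:        001011000100011000000011  = 2901507
3. Apply sign:   -2901507

Answer: -2901507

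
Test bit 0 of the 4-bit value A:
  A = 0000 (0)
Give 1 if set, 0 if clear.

Bit 0 is the 1st from the right.
  0000
     ^
That bit is 0.

Answer: 0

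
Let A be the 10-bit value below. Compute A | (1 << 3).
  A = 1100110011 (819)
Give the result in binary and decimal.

Mask = 1 << 3 = 0000001000
Bit 3 of A is 0, so OR-ing with the mask flips it to 1.
  1100110011
| 0000001000
------------
  1100111011

Answer: 1100111011 (827)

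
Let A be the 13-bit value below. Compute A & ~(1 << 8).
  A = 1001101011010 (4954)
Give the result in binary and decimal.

Mask = ~(1 << 8) = 1111011111111
Bit 8 of A is 1, so AND-ing with the mask clears it to 0.
  1001101011010
& 1111011111111
---------------
  1001001011010

Answer: 1001001011010 (4698)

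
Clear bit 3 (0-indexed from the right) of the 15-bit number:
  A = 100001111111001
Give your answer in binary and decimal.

Mask = ~(1 << 3) = 111111111110111
Bit 3 of A is 1, so AND-ing with the mask clears it to 0.
  100001111111001
& 111111111110111
-----------------
  100001111110001

Answer: 100001111110001 (17393)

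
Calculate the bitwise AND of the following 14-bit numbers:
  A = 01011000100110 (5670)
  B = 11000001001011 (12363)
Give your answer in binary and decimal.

Apply & to each column (1 only where both bits are 1):
  01011000100110
& 11000001001011
----------------
  01000000000010

Answer: 01000000000010 (4098)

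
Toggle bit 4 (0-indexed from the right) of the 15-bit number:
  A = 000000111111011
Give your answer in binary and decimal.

Mask = 1 << 4 = 000000000010000
Bit 4 of A is 1; XOR with the mask flips it to 0.
  000000111111011
^ 000000000010000
-----------------
  000000111101011

Answer: 000000111101011 (491)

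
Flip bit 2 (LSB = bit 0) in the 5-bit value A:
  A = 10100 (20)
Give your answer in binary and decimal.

Mask = 1 << 2 = 00100
Bit 2 of A is 1; XOR with the mask flips it to 0.
  10100
^ 00100
-------
  10000

Answer: 10000 (16)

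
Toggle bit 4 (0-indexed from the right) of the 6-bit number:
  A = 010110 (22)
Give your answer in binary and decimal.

Mask = 1 << 4 = 010000
Bit 4 of A is 1; XOR with the mask flips it to 0.
  010110
^ 010000
--------
  000110

Answer: 000110 (6)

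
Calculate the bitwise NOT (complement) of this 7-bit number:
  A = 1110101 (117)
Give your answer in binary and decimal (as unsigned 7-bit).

Flip each bit (0->1, 1->0):
  1110101
  0001010

Answer: 0001010 (10)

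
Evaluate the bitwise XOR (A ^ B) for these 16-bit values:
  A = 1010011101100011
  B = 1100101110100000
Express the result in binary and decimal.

Apply ^ to each column (1 where bits differ):
  1010011101100011
^ 1100101110100000
------------------
  0110110011000011

Answer: 0110110011000011 (27843)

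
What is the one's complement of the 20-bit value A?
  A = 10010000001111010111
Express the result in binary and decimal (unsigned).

Flip each bit (0->1, 1->0):
  10010000001111010111
  01101111110000101000

Answer: 01101111110000101000 (457768)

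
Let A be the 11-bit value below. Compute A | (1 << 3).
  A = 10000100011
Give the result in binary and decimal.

Mask = 1 << 3 = 00000001000
Bit 3 of A is 0, so OR-ing with the mask flips it to 1.
  10000100011
| 00000001000
-------------
  10000101011

Answer: 10000101011 (1067)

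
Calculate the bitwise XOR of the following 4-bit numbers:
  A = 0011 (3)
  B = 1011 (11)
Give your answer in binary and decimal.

Apply ^ to each column (1 where bits differ):
  0011
^ 1011
------
  1000

Answer: 1000 (8)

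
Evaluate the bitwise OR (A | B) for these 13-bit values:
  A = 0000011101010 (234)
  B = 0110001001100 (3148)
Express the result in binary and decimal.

Apply | to each column (1 where either bit is 1):
  0000011101010
| 0110001001100
---------------
  0110011101110

Answer: 0110011101110 (3310)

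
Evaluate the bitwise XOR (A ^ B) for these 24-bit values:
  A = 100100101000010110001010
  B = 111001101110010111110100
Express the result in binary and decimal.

Apply ^ to each column (1 where bits differ):
  100100101000010110001010
^ 111001101110010111110100
--------------------------
  011101000110000001111110

Answer: 011101000110000001111110 (7626878)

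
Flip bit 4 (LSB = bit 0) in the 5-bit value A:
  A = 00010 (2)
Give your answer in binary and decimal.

Mask = 1 << 4 = 10000
Bit 4 of A is 0; XOR with the mask flips it to 1.
  00010
^ 10000
-------
  10010

Answer: 10010 (18)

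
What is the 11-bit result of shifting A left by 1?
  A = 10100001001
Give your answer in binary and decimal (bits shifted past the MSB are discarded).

Shift left by 1: drop the top 1 bit(s), append 1 zero(s) on the right.
  10100001001  ->  discard [1], keep [0100001001], append 0
= 01000010010

Answer: 01000010010 (530)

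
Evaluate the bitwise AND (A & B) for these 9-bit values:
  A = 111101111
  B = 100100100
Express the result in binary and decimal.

Apply & to each column (1 only where both bits are 1):
  111101111
& 100100100
-----------
  100100100

Answer: 100100100 (292)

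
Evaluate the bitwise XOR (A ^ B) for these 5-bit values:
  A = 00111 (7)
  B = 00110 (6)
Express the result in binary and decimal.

Apply ^ to each column (1 where bits differ):
  00111
^ 00110
-------
  00001

Answer: 00001 (1)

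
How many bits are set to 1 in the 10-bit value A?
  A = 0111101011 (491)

0111101011
1-bits at positions (from bit 0 = LSB): 0, 1, 3, 5, 6, 7, 8
Count = 7

Answer: 7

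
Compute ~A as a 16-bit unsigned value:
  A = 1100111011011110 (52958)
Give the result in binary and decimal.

Flip each bit (0->1, 1->0):
  1100111011011110
  0011000100100001

Answer: 0011000100100001 (12577)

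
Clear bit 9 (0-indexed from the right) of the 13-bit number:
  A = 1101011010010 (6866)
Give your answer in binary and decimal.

Mask = ~(1 << 9) = 1110111111111
Bit 9 of A is 1, so AND-ing with the mask clears it to 0.
  1101011010010
& 1110111111111
---------------
  1100011010010

Answer: 1100011010010 (6354)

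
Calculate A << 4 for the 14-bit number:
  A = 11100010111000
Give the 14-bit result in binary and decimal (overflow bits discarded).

Shift left by 4: drop the top 4 bit(s), append 4 zero(s) on the right.
  11100010111000  ->  discard [1110], keep [0010111000], append 0000
= 00101110000000

Answer: 00101110000000 (2944)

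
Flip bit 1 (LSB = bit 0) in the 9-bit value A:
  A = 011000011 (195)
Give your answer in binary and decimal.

Mask = 1 << 1 = 000000010
Bit 1 of A is 1; XOR with the mask flips it to 0.
  011000011
^ 000000010
-----------
  011000001

Answer: 011000001 (193)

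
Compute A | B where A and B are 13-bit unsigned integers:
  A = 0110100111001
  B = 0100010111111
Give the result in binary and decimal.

Apply | to each column (1 where either bit is 1):
  0110100111001
| 0100010111111
---------------
  0110110111111

Answer: 0110110111111 (3519)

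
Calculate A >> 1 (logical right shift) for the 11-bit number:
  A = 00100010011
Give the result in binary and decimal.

Logical shift right by 1: drop the bottom 1 bit(s), prepend 1 zero(s) on the left.
  00100010011  ->  keep [0010001001], discard [1], prepend 0
= 00010001001

Answer: 00010001001 (137)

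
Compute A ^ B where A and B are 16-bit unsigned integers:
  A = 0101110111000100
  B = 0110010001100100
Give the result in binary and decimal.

Apply ^ to each column (1 where bits differ):
  0101110111000100
^ 0110010001100100
------------------
  0011100110100000

Answer: 0011100110100000 (14752)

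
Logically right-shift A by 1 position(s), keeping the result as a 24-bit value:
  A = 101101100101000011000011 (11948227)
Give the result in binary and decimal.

Logical shift right by 1: drop the bottom 1 bit(s), prepend 1 zero(s) on the left.
  101101100101000011000011  ->  keep [10110110010100001100001], discard [1], prepend 0
= 010110110010100001100001

Answer: 010110110010100001100001 (5974113)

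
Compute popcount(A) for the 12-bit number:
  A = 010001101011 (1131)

010001101011
1-bits at positions (from bit 0 = LSB): 0, 1, 3, 5, 6, 10
Count = 6

Answer: 6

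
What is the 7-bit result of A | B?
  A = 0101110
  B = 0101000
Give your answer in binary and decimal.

Apply | to each column (1 where either bit is 1):
  0101110
| 0101000
---------
  0101110

Answer: 0101110 (46)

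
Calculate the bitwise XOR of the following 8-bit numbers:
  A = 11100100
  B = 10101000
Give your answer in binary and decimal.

Apply ^ to each column (1 where bits differ):
  11100100
^ 10101000
----------
  01001100

Answer: 01001100 (76)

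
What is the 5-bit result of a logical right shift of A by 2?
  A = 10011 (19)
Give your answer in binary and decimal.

Logical shift right by 2: drop the bottom 2 bit(s), prepend 2 zero(s) on the left.
  10011  ->  keep [100], discard [11], prepend 00
= 00100

Answer: 00100 (4)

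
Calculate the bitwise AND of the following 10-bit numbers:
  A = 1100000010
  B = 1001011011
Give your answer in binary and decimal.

Apply & to each column (1 only where both bits are 1):
  1100000010
& 1001011011
------------
  1000000010

Answer: 1000000010 (514)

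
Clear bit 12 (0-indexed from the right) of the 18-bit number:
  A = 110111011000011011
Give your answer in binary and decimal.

Mask = ~(1 << 12) = 111110111111111111
Bit 12 of A is 1, so AND-ing with the mask clears it to 0.
  110111011000011011
& 111110111111111111
--------------------
  110110011000011011

Answer: 110110011000011011 (222747)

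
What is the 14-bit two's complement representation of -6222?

1. Binary of +6222:  01100001001110
2. Invert bits:     10011110110001
3. Add 1:           10011110110010

Answer: 10011110110010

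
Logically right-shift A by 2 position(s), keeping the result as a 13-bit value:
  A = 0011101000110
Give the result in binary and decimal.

Logical shift right by 2: drop the bottom 2 bit(s), prepend 2 zero(s) on the left.
  0011101000110  ->  keep [00111010001], discard [10], prepend 00
= 0000111010001

Answer: 0000111010001 (465)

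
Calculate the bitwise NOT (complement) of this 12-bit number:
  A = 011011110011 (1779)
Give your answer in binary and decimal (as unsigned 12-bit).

Flip each bit (0->1, 1->0):
  011011110011
  100100001100

Answer: 100100001100 (2316)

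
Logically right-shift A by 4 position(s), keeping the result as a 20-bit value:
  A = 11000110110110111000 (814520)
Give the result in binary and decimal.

Logical shift right by 4: drop the bottom 4 bit(s), prepend 4 zero(s) on the left.
  11000110110110111000  ->  keep [1100011011011011], discard [1000], prepend 0000
= 00001100011011011011

Answer: 00001100011011011011 (50907)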